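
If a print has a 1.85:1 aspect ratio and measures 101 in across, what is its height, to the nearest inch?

101 / 1.850 = 54.59.

55 in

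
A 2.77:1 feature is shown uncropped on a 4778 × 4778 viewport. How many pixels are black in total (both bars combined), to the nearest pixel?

14587665 pixels

Since 2.770 > 1.000, the feature is width-limited.
That makes the image 1724.9097 px tall (4778 / 2.770).
4778 − 1724.9097 = 3053.0903 px of bars.
Bar area = 3053.0903 × 4778 ≈ 14587665 px.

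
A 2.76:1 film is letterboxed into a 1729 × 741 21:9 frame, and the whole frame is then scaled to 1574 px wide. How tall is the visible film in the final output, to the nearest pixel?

570 px

At 1729×741 the film is width-limited, so height = 1729 / 2.760 ≈ 626.45 px.
Resizing to 1574 px wide multiplies everything by 0.9104: 626.45 → 570.29 px.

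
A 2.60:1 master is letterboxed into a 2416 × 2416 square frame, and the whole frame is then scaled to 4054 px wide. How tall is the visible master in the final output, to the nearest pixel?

1559 px

Fitted into 2416×2416, the master spans the width; its height is 2416 / 2.600 ≈ 929.23 px.
Scaling 2416 → 4054 is ×1.6780, so the height becomes 929.23 × 1.6780 ≈ 1559.23 px.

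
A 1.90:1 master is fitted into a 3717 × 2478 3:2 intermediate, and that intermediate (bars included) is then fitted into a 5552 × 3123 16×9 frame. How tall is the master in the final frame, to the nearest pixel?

1.90:1 in 3717×2478: fills the width, so the master is 3717.00 × 1956.32.
Second fit — the 3:2 canvas into 5552×3123 spans the height: 4684.50 × 3123.00 (×1.2603 from 3717×2478).
The master scales with it: height 1956.32 × 1.2603 ≈ 2465.53.

2466 px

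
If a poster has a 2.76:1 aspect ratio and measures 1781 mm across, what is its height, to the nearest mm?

Height = 1781 / 2.760 = 645.29.

645 mm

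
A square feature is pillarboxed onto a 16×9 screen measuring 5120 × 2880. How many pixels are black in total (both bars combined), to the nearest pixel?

6451200 pixels

square is narrower than 16×9, so it spans the full height.
That makes the image 2880.0000 px wide (2880 × 1/1).
Leftover width: 5120 − 2880.0000 = 2240.0000 px.
Bar area = 2240.0000 × 2880 ≈ 6451200 px.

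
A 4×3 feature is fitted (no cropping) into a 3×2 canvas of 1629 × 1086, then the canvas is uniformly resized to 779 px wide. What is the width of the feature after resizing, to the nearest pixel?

692 px

Fitted into 1629×1086, the feature spans the height; its width is 1086 × 4/3 ≈ 1448.00 px.
The frame scales by 779/1629 = 0.4782; 1448.00 × 0.4782 ≈ 692.44 px.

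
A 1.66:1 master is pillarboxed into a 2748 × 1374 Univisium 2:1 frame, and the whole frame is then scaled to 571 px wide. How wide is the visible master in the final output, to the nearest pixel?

At 2748×1374 the master is height-limited, so width = 1374 × 1.660 ≈ 2280.84 px.
Resizing to 571 px wide multiplies everything by 0.2078: 2280.84 → 473.93 px.

474 px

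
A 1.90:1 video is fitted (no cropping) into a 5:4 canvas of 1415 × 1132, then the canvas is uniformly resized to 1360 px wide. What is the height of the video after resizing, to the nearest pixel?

716 px

Fitted into 1415×1132, the video spans the width; its height is 1415 / 1.900 ≈ 744.74 px.
Resizing to 1360 px wide multiplies everything by 0.9611: 744.74 → 715.79 px.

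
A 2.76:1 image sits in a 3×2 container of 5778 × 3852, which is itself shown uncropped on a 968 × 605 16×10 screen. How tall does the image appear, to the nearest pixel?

329 px

Inside the 5778×3852 canvas the image is width-limited at 5778.00 × 2093.48.
3×2 in 968×605: fills the height, so the intermediate becomes 907.50 × 605.00 — a scale of ×0.1571.
Applying the same ×0.1571: 2093.48 → 328.80.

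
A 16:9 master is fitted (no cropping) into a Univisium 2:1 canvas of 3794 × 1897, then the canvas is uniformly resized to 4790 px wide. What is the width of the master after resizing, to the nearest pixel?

4258 px

At 3794×1897 the master is height-limited, so width = 1897 × 16/9 ≈ 3372.44 px.
The frame scales by 4790/3794 = 1.2625; 3372.44 × 1.2625 ≈ 4257.78 px.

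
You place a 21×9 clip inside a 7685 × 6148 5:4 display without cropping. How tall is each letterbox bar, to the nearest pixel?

Since 2.333 > 1.250, the clip is width-limited.
The clip is 7685 × 9/21 ≈ 3293.57 px tall.
Leftover height: 6148 − 3293.57 = 2854.43 px → 1427.21 each side.

1427 px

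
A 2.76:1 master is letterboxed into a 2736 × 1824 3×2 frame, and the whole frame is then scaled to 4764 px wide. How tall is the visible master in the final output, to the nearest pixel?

At 2736×1824 the master is width-limited, so height = 2736 / 2.760 ≈ 991.30 px.
Resizing to 4764 px wide multiplies everything by 1.7412: 991.30 → 1726.09 px.

1726 px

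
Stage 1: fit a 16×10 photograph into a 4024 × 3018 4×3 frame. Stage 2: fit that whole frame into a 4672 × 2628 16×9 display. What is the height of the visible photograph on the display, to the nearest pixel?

First fit — 16×10 into 4024×3018 spans the width: 4024.00 × 2515.00.
Second fit — the 4×3 canvas into 4672×2628 spans the height: 3504.00 × 2628.00 (×0.8708 from 4024×3018).
The photograph scales with it: height 2515.00 × 0.8708 ≈ 2190.00.

2190 px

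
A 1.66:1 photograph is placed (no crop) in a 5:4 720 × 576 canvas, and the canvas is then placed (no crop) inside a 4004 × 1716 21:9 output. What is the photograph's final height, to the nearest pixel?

1292 px

Inside the 720×576 canvas the photograph is width-limited at 720.00 × 433.73.
Second fit — the 5:4 canvas into 4004×1716 spans the height: 2145.00 × 1716.00 (×2.9792 from 720×576).
So the photograph's height is 433.73 × 2.9792 ≈ 1292.17.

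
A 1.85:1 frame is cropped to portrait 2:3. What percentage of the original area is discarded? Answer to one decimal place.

portrait 2:3 is narrower than 1.85:1, so the crop keeps the full height and trims the width.
Fraction kept = (0.667)/(1.850) ≈ 36.04%, so 63.96% is lost.

64.0%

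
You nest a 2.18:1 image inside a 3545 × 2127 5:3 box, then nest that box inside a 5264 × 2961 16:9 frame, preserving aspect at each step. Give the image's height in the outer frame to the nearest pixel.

First fit — 2.18:1 into 3545×2127 spans the width: 3545.00 × 1626.15.
The 5:3 canvas is height-limited in 5264×2961, giving 4935.00 × 2961.00; scale factor 1.3921.
So the image's height is 1626.15 × 1.3921 ≈ 2263.76.

2264 px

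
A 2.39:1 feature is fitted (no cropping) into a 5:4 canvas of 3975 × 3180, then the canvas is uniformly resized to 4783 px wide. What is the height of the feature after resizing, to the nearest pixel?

2001 px

At 3975×3180 the feature is width-limited, so height = 3975 / 2.390 ≈ 1663.18 px.
Scaling 3975 → 4783 is ×1.2033, so the height becomes 1663.18 × 1.2033 ≈ 2001.26 px.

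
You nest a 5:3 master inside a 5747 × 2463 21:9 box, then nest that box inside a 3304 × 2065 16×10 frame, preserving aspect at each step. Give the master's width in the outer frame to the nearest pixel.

2360 px

5:3 in 5747×2463: fills the height, so the master is 4105.00 × 2463.00.
Second fit — the 21:9 canvas into 3304×2065 spans the width: 3304.00 × 1416.00 (×0.5749 from 5747×2463).
So the master's width is 4105.00 × 0.5749 ≈ 2360.00.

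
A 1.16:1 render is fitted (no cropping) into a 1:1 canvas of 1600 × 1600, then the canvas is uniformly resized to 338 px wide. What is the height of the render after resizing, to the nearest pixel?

At 1600×1600 the render is width-limited, so height = 1600 / 1.160 ≈ 1379.31 px.
The frame scales by 338/1600 = 0.2112; 1379.31 × 0.2112 ≈ 291.38 px.

291 px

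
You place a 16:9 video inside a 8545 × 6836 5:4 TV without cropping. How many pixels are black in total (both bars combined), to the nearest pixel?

Since 1.778 > 1.250, the video is width-limited.
Content height = 8545 × 9/16 ≈ 4806.5625 px.
Leftover height: 6836 − 4806.5625 = 2029.4375 px.
Across the 8545-px span: 2029.4375 × 8545 ≈ 17341543 px.

17341543 pixels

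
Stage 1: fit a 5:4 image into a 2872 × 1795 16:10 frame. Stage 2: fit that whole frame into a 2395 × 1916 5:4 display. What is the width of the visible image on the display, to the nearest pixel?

First fit — 5:4 into 2872×1795 spans the height: 2243.75 × 1795.00.
Second fit — the 16:10 canvas into 2395×1916 spans the width: 2395.00 × 1496.88 (×0.8339 from 2872×1795).
So the image's width is 2243.75 × 0.8339 ≈ 1871.09.

1871 px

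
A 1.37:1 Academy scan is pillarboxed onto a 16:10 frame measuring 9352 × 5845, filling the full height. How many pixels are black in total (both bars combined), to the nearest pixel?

7857726 pixels

Content width = 5845 × 1.370 ≈ 8007.6500 px.
Black = 9352 − 8007.6500 = 1344.3500 px.
That's 1344.3500 × 5845 ≈ 7857726 black pixels.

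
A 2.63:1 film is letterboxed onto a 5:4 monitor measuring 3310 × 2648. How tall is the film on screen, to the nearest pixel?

2.63:1 (2.630) > 5:4 (1.250), so the film fills the width.
The film is 3310 / 2.630 ≈ 1258.56 px tall.

1259 px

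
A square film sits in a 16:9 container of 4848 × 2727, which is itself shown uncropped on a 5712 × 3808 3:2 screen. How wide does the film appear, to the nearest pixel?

square in 4848×2727: fills the height, so the film is 2727.00 × 2727.00.
The 16:9 canvas is width-limited in 5712×3808, giving 5712.00 × 3213.00; scale factor 1.1782.
Applying the same ×1.1782: 2727.00 → 3213.00.

3213 px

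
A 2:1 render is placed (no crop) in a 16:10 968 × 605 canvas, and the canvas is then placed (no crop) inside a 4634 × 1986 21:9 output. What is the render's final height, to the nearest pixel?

Inside the 968×605 canvas the render is width-limited at 968.00 × 484.00.
The 16:10 canvas is height-limited in 4634×1986, giving 3177.60 × 1986.00; scale factor 3.2826.
Applying the same ×3.2826: 484.00 → 1588.80.

1589 px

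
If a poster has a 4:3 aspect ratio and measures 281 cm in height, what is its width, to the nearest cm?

375 cm

At 4:3, 281 × 4/3 ≈ 374.67.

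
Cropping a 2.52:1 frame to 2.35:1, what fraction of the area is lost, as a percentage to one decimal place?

Going from 2.52:1 to 2.35:1 means cutting width while keeping height.
(2.350)/(2.520) ≈ 0.933 of the area survives, leaving 6.75% discarded.

6.7%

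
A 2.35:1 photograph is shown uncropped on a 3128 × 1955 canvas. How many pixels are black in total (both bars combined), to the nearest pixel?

1951672 pixels

2.35:1 (2.350) > 16×10 (1.600), so the photograph fills the width.
Content height = 3128 / 2.350 ≈ 1331.0638 px.
Black = 1955 − 1331.0638 = 623.9362 px.
Across the 3128-px span: 623.9362 × 3128 ≈ 1951672 px.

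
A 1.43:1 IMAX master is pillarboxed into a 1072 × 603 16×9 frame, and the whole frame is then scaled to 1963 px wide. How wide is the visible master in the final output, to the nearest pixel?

At 1072×603 the master is height-limited, so width = 603 × 1.430 ≈ 862.29 px.
The frame scales by 1963/1072 = 1.8312; 862.29 × 1.8312 ≈ 1578.99 px.

1579 px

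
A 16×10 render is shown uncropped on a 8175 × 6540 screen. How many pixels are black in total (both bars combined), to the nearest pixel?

16×10 is wider than 5:4, so it spans the full width.
The render is 8175 × 10/16 ≈ 5109.3750 px tall.
6540 − 5109.3750 = 1430.6250 px of bars.
That's 1430.6250 × 8175 ≈ 11695359 black pixels.

11695359 pixels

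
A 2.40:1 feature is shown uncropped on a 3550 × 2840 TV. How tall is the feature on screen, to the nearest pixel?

Since 2.400 > 1.250, the feature is width-limited.
Content height = 3550 / 2.400 ≈ 1479.17 px.

1479 px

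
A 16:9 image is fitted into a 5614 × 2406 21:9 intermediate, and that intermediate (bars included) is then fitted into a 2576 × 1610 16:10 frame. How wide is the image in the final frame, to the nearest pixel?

Inside the 5614×2406 canvas the image is height-limited at 4277.33 × 2406.00.
21:9 in 2576×1610: fills the width, so the intermediate becomes 2576.00 × 1104.00 — a scale of ×0.4589.
So the image's width is 4277.33 × 0.4589 ≈ 1962.67.

1963 px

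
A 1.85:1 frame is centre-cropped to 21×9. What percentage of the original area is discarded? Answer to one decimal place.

The width stays; only height is cut (since 21×9 is wider than 1.85:1).
Fraction kept = (1.850)/(2.333) ≈ 79.29%, so 20.71% is lost.

20.7%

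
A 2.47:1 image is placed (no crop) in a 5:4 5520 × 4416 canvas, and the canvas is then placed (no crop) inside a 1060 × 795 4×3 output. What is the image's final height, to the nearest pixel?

402 px

Inside the 5520×4416 canvas the image is width-limited at 5520.00 × 2234.82.
Second fit — the 5:4 canvas into 1060×795 spans the height: 993.75 × 795.00 (×0.1800 from 5520×4416).
Applying the same ×0.1800: 2234.82 → 402.33.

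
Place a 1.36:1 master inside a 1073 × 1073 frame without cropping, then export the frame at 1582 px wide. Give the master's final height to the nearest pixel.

In the 1073×1073 frame the master fills the width: height = 1073 / 1.360 ≈ 788.97 px.
The frame scales by 1582/1073 = 1.4744; 788.97 × 1.4744 ≈ 1163.24 px.

1163 px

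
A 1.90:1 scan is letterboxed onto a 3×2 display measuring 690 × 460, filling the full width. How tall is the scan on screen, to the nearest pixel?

Content height = 690 / 1.900 ≈ 363.16 px.

363 px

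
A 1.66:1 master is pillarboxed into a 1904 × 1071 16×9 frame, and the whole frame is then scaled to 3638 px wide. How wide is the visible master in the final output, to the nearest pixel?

3397 px

In the 1904×1071 frame the master fills the height: width = 1071 × 1.660 ≈ 1777.86 px.
The frame scales by 3638/1904 = 1.9107; 1777.86 × 1.9107 ≈ 3396.98 px.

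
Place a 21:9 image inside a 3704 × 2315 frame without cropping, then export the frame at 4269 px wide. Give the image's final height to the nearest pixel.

In the 3704×2315 frame the image fills the width: height = 3704 × 9/21 ≈ 1587.43 px.
Scaling 3704 → 4269 is ×1.1525, so the height becomes 1587.43 × 1.1525 ≈ 1829.57 px.

1830 px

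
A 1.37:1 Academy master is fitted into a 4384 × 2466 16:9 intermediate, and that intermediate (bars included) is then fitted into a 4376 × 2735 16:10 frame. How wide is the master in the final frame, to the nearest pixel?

Inside the 4384×2466 canvas the master is height-limited at 3378.42 × 2466.00.
The 16:9 canvas is width-limited in 4376×2735, giving 4376.00 × 2461.50; scale factor 0.9982.
The master scales with it: width 3378.42 × 0.9982 ≈ 3372.26.

3372 px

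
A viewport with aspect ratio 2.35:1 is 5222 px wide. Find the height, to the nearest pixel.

2222 px

Height = 5222 / 2.350 = 2222.13.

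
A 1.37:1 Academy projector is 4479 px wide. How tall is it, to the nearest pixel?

At 1.37:1 Academy, 4479 / 1.370 ≈ 3269.34.

3269 px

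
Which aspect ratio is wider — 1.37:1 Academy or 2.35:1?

2.35:1

1.37 and 2.35; 2.35 > 1.37.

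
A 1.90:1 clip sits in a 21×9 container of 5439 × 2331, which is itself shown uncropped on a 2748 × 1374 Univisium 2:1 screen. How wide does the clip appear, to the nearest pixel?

2238 px

Inside the 5439×2331 canvas the clip is height-limited at 4428.90 × 2331.00.
The 21×9 canvas is width-limited in 2748×1374, giving 2748.00 × 1177.71; scale factor 0.5052.
The clip scales with it: width 4428.90 × 0.5052 ≈ 2237.66.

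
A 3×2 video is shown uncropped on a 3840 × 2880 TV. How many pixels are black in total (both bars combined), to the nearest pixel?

1228800 pixels

Since 1.500 > 1.333, the video is width-limited.
Content height = 3840 × 2/3 ≈ 2560.0000 px.
2880 − 2560.0000 = 320.0000 px of bars.
Across the 3840-px span: 320.0000 × 3840 ≈ 1228800 px.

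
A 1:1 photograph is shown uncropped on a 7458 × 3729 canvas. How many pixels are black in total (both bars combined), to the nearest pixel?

1:1 (1.000) < 2:1 (2.000), so the photograph fills the height.
Content width = 3729 × 1/1 ≈ 3729.0000 px.
7458 − 3729.0000 = 3729.0000 px of bars.
Bar area = 3729.0000 × 3729 ≈ 13905441 px.

13905441 pixels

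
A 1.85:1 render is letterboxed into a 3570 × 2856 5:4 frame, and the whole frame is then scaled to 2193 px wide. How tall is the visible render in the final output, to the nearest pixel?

In the 3570×2856 frame the render fills the width: height = 3570 / 1.850 ≈ 1929.73 px.
The frame scales by 2193/3570 = 0.6143; 1929.73 × 0.6143 ≈ 1185.41 px.

1185 px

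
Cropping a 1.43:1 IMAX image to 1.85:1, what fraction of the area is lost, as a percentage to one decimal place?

22.7%

The width stays; only height is cut (since 1.85:1 is wider than 1.43:1 IMAX).
Area ratio = (1.430)/(1.850) = 77.30%; the remaining 22.70% is cropped out.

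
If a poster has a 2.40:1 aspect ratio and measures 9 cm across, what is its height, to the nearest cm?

At 2.40:1, 9 / 2.400 ≈ 3.75.

4 cm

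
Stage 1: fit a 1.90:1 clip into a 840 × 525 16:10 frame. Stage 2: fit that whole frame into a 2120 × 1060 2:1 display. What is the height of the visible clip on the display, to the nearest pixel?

893 px

1.90:1 in 840×525: fills the width, so the clip is 840.00 × 442.11.
16:10 in 2120×1060: fills the height, so the intermediate becomes 1696.00 × 1060.00 — a scale of ×2.0190.
So the clip's height is 442.11 × 2.0190 ≈ 892.63.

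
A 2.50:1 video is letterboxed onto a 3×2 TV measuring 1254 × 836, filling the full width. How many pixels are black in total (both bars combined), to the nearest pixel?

419338 pixels

That makes the image 501.6000 px tall (1254 / 2.500).
Leftover height: 836 − 501.6000 = 334.4000 px.
That's 334.4000 × 1254 ≈ 419338 black pixels.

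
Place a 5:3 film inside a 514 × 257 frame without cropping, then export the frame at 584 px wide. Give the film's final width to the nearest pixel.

Fitted into 514×257, the film spans the height; its width is 257 × 5/3 ≈ 428.33 px.
Resizing to 584 px wide multiplies everything by 1.1362: 428.33 → 486.67 px.

487 px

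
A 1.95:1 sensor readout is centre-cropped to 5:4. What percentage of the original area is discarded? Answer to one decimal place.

35.9%

The height stays; only width is cut (since 5:4 is narrower than 1.95:1).
(1.250)/(1.950) ≈ 0.641 of the area survives, leaving 35.90% discarded.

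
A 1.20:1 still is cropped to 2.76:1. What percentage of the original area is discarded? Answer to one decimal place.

56.5%

The width stays; only height is cut (since 2.76:1 is wider than 1.20:1).
Area ratio = (1.200)/(2.760) = 43.48%; the remaining 56.52% is cropped out.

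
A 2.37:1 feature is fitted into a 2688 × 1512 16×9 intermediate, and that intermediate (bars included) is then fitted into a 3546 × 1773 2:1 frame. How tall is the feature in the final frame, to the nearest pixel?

First fit — 2.37:1 into 2688×1512 spans the width: 2688.00 × 1134.18.
16×9 in 3546×1773: fills the height, so the intermediate becomes 3152.00 × 1773.00 — a scale of ×1.1726.
The feature scales with it: height 1134.18 × 1.1726 ≈ 1329.96.

1330 px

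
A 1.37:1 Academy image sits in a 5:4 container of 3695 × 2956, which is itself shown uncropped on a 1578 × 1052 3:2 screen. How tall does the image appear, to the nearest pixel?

1.37:1 Academy in 3695×2956: fills the width, so the image is 3695.00 × 2697.08.
5:4 in 1578×1052: fills the height, so the intermediate becomes 1315.00 × 1052.00 — a scale of ×0.3559.
So the image's height is 2697.08 × 0.3559 ≈ 959.85.

960 px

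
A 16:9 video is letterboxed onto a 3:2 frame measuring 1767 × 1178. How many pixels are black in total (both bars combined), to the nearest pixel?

325238 pixels

16:9 (1.778) > 3:2 (1.500), so the video fills the width.
Content height = 1767 × 9/16 ≈ 993.9375 px.
Leftover height: 1178 − 993.9375 = 184.0625 px.
That's 184.0625 × 1767 ≈ 325238 black pixels.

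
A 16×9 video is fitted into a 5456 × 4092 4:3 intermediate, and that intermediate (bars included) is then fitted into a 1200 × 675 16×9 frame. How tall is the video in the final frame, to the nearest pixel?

506 px

16×9 in 5456×4092: fills the width, so the video is 5456.00 × 3069.00.
Second fit — the 4:3 canvas into 1200×675 spans the height: 900.00 × 675.00 (×0.1650 from 5456×4092).
So the video's height is 3069.00 × 0.1650 ≈ 506.25.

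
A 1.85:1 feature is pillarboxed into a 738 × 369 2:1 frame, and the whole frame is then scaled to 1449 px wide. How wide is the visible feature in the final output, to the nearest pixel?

1340 px

Fitted into 738×369, the feature spans the height; its width is 369 × 1.850 ≈ 682.65 px.
Resizing to 1449 px wide multiplies everything by 1.9634: 682.65 → 1340.33 px.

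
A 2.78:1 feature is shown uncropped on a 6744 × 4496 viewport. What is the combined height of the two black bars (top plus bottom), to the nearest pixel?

2.78:1 (2.780) > 3:2 (1.500), so the feature fills the width.
Content height = 6744 / 2.780 ≈ 2425.90 px.
4496 − 2425.90 = 2070.10 px of bars.

2070 px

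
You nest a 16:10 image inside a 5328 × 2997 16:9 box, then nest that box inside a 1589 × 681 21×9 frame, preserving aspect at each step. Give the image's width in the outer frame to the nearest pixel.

1090 px

16:10 in 5328×2997: fills the height, so the image is 4795.20 × 2997.00.
Second fit — the 16:9 canvas into 1589×681 spans the height: 1210.67 × 681.00 (×0.2272 from 5328×2997).
Applying the same ×0.2272: 4795.20 → 1089.60.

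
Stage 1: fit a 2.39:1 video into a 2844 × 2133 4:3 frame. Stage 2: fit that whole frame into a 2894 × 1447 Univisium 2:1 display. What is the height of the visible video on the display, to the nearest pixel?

807 px

2.39:1 in 2844×2133: fills the width, so the video is 2844.00 × 1189.96.
Second fit — the 4:3 canvas into 2894×1447 spans the height: 1929.33 × 1447.00 (×0.6784 from 2844×2133).
So the video's height is 1189.96 × 0.6784 ≈ 807.25.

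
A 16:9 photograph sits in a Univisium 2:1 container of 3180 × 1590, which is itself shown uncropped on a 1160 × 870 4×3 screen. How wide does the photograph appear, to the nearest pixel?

First fit — 16:9 into 3180×1590 spans the height: 2826.67 × 1590.00.
Univisium 2:1 in 1160×870: fills the width, so the intermediate becomes 1160.00 × 580.00 — a scale of ×0.3648.
So the photograph's width is 2826.67 × 0.3648 ≈ 1031.11.

1031 px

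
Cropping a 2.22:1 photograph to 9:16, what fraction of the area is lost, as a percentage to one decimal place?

The height stays; only width is cut (since 9:16 is narrower than 2.22:1).
Fraction kept = (0.562)/(2.220) ≈ 25.34%, so 74.66% is lost.

74.7%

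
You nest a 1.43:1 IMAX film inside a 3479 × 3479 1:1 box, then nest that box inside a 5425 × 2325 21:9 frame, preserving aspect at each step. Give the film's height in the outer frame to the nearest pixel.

First fit — 1.43:1 IMAX into 3479×3479 spans the width: 3479.00 × 2432.87.
1:1 in 5425×2325: fills the height, so the intermediate becomes 2325.00 × 2325.00 — a scale of ×0.6683.
The film scales with it: height 2432.87 × 0.6683 ≈ 1625.87.

1626 px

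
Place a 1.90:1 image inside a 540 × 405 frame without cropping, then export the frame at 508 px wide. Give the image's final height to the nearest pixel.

In the 540×405 frame the image fills the width: height = 540 / 1.900 ≈ 284.21 px.
Resizing to 508 px wide multiplies everything by 0.9407: 284.21 → 267.37 px.

267 px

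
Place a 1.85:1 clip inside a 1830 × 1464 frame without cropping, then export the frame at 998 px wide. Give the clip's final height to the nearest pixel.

539 px

Fitted into 1830×1464, the clip spans the width; its height is 1830 / 1.850 ≈ 989.19 px.
The frame scales by 998/1830 = 0.5454; 989.19 × 0.5454 ≈ 539.46 px.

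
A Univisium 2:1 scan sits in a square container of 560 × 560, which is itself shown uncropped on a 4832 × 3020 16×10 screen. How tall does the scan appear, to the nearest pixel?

Univisium 2:1 in 560×560: fills the width, so the scan is 560.00 × 280.00.
square in 4832×3020: fills the height, so the intermediate becomes 3020.00 × 3020.00 — a scale of ×5.3929.
Applying the same ×5.3929: 280.00 → 1510.00.

1510 px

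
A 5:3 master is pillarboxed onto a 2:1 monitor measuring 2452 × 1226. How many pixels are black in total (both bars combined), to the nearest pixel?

5:3 is narrower than 2:1, so it spans the full height.
That makes the image 2043.3333 px wide (1226 × 5/3).
2452 − 2043.3333 = 408.6667 px of bars.
That's 408.6667 × 1226 ≈ 501025 black pixels.

501025 pixels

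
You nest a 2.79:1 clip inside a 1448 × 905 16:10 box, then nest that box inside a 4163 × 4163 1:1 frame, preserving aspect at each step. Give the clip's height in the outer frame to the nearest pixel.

First fit — 2.79:1 into 1448×905 spans the width: 1448.00 × 519.00.
The 16:10 canvas is width-limited in 4163×4163, giving 4163.00 × 2601.88; scale factor 2.8750.
So the clip's height is 519.00 × 2.8750 ≈ 1492.11.

1492 px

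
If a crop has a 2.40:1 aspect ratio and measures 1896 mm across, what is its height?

790 mm

1896 / 2.400 = 790.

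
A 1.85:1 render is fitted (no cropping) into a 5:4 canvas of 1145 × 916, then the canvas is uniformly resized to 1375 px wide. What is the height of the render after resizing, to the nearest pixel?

743 px

Fitted into 1145×916, the render spans the width; its height is 1145 / 1.850 ≈ 618.92 px.
Resizing to 1375 px wide multiplies everything by 1.2009: 618.92 → 743.24 px.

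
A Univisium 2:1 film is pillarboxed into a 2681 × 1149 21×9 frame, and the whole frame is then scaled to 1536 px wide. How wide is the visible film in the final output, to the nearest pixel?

Fitted into 2681×1149, the film spans the height; its width is 1149 × 2/1 ≈ 2298.00 px.
The frame scales by 1536/2681 = 0.5729; 2298.00 × 0.5729 ≈ 1316.57 px.

1317 px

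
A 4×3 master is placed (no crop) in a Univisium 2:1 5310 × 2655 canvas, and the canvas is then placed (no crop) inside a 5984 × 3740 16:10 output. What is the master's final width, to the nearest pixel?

First fit — 4×3 into 5310×2655 spans the height: 3540.00 × 2655.00.
Second fit — the Univisium 2:1 canvas into 5984×3740 spans the width: 5984.00 × 2992.00 (×1.1269 from 5310×2655).
The master scales with it: width 3540.00 × 1.1269 ≈ 3989.33.

3989 px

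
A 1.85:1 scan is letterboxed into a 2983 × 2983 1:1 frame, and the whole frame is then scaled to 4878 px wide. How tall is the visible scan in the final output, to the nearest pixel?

At 2983×2983 the scan is width-limited, so height = 2983 / 1.850 ≈ 1612.43 px.
The frame scales by 4878/2983 = 1.6353; 1612.43 × 1.6353 ≈ 2636.76 px.

2637 px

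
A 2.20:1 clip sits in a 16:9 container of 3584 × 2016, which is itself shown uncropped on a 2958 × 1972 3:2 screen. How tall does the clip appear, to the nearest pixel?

1345 px

2.20:1 in 3584×2016: fills the width, so the clip is 3584.00 × 1629.09.
The 16:9 canvas is width-limited in 2958×1972, giving 2958.00 × 1663.88; scale factor 0.8253.
The clip scales with it: height 1629.09 × 0.8253 ≈ 1344.55.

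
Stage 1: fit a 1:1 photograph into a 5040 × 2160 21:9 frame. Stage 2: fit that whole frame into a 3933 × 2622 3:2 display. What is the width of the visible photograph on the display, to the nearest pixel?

1686 px

First fit — 1:1 into 5040×2160 spans the height: 2160.00 × 2160.00.
21:9 in 3933×2622: fills the width, so the intermediate becomes 3933.00 × 1685.57 — a scale of ×0.7804.
Applying the same ×0.7804: 2160.00 → 1685.57.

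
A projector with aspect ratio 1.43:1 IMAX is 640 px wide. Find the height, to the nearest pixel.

Height = 640 / 1.430 = 447.55.

448 px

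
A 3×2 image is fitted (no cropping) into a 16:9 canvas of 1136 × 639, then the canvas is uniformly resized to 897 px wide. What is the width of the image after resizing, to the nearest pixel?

757 px

At 1136×639 the image is height-limited, so width = 639 × 3/2 ≈ 958.50 px.
Resizing to 897 px wide multiplies everything by 0.7896: 958.50 → 756.84 px.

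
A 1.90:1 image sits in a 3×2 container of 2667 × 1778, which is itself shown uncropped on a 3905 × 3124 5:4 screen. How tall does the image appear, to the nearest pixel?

1.90:1 in 2667×1778: fills the width, so the image is 2667.00 × 1403.68.
Second fit — the 3×2 canvas into 3905×3124 spans the width: 3905.00 × 2603.33 (×1.4642 from 2667×1778).
Applying the same ×1.4642: 1403.68 → 2055.26.

2055 px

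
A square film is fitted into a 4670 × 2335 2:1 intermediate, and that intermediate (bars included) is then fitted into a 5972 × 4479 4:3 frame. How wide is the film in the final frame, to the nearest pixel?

Inside the 4670×2335 canvas the film is height-limited at 2335.00 × 2335.00.
Second fit — the 2:1 canvas into 5972×4479 spans the width: 5972.00 × 2986.00 (×1.2788 from 4670×2335).
The film scales with it: width 2335.00 × 1.2788 ≈ 2986.00.

2986 px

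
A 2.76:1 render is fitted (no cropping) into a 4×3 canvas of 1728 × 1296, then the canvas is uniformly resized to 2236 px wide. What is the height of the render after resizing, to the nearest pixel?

810 px

In the 1728×1296 frame the render fills the width: height = 1728 / 2.760 ≈ 626.09 px.
Scaling 1728 → 2236 is ×1.2940, so the height becomes 626.09 × 1.2940 ≈ 810.14 px.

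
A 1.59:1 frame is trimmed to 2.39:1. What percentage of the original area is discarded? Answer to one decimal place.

33.5%

2.39:1 is wider than 1.59:1, so the crop keeps the full width and trims the height.
(1.590)/(2.390) ≈ 0.665 of the area survives, leaving 33.47% discarded.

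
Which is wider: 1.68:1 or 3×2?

1.68 and 3×2 = 1.5; 1.68 > 1.5.

1.68:1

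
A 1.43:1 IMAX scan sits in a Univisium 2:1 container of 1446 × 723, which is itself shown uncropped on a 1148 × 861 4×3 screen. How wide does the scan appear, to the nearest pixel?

First fit — 1.43:1 IMAX into 1446×723 spans the height: 1033.89 × 723.00.
Univisium 2:1 in 1148×861: fills the width, so the intermediate becomes 1148.00 × 574.00 — a scale of ×0.7939.
The scan scales with it: width 1033.89 × 0.7939 ≈ 820.82.

821 px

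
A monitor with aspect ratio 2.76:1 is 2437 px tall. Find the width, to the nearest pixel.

6726 px

2437 × 2.760 = 6726.12.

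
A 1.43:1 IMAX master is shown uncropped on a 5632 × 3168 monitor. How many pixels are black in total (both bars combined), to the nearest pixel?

3490376 pixels

1.43:1 IMAX is narrower than 16×9, so it spans the full height.
That makes the image 4530.2400 px wide (3168 × 1.430).
5632 − 4530.2400 = 1101.7600 px of bars.
Across the 3168-px span: 1101.7600 × 3168 ≈ 3490376 px.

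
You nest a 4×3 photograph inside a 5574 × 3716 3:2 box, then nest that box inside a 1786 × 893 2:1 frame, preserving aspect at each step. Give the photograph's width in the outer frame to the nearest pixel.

First fit — 4×3 into 5574×3716 spans the height: 4954.67 × 3716.00.
3:2 in 1786×893: fills the height, so the intermediate becomes 1339.50 × 893.00 — a scale of ×0.2403.
The photograph scales with it: width 4954.67 × 0.2403 ≈ 1190.67.

1191 px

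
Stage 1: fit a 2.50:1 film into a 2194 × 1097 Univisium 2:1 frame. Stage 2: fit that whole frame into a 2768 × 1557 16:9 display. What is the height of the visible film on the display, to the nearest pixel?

1107 px

First fit — 2.50:1 into 2194×1097 spans the width: 2194.00 × 877.60.
Second fit — the Univisium 2:1 canvas into 2768×1557 spans the width: 2768.00 × 1384.00 (×1.2616 from 2194×1097).
So the film's height is 877.60 × 1.2616 ≈ 1107.20.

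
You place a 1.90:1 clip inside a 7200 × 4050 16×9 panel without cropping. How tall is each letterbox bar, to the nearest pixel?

130 px

1.90:1 is wider than 16×9, so it spans the full width.
That makes the image 3789.47 px tall (7200 / 1.900).
Leftover height: 4050 − 3789.47 = 260.53 px → 130.26 each side.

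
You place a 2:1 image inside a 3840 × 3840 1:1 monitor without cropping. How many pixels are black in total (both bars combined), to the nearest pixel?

7372800 pixels

2:1 is wider than 1:1, so it spans the full width.
The image is 3840 × 1/2 ≈ 1920.0000 px tall.
3840 − 1920.0000 = 1920.0000 px of bars.
Bar area = 1920.0000 × 3840 ≈ 7372800 px.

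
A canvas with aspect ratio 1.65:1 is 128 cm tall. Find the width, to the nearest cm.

At 1.65:1, 128 × 1.650 ≈ 211.20.

211 cm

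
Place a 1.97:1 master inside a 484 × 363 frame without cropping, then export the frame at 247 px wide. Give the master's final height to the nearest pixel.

125 px

At 484×363 the master is width-limited, so height = 484 / 1.970 ≈ 245.69 px.
Resizing to 247 px wide multiplies everything by 0.5103: 245.69 → 125.38 px.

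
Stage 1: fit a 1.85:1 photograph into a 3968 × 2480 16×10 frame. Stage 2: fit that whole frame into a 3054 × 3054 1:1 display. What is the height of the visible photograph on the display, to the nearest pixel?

1.85:1 in 3968×2480: fills the width, so the photograph is 3968.00 × 2144.86.
The 16×10 canvas is width-limited in 3054×3054, giving 3054.00 × 1908.75; scale factor 0.7697.
The photograph scales with it: height 2144.86 × 0.7697 ≈ 1650.81.

1651 px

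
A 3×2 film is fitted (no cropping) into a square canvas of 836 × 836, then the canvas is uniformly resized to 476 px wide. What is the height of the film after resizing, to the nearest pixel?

Fitted into 836×836, the film spans the width; its height is 836 × 2/3 ≈ 557.33 px.
Scaling 836 → 476 is ×0.5694, so the height becomes 557.33 × 0.5694 ≈ 317.33 px.

317 px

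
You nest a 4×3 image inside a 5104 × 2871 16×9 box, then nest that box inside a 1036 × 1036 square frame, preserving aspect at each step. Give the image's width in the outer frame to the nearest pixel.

777 px

First fit — 4×3 into 5104×2871 spans the height: 3828.00 × 2871.00.
Second fit — the 16×9 canvas into 1036×1036 spans the width: 1036.00 × 582.75 (×0.2030 from 5104×2871).
So the image's width is 3828.00 × 0.2030 ≈ 777.00.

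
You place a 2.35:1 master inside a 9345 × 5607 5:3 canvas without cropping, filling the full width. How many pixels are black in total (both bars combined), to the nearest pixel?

The master is 9345 / 2.350 ≈ 3976.5957 px tall.
5607 − 3976.5957 = 1630.4043 px of bars.
Across the 9345-px span: 1630.4043 × 9345 ≈ 15236128 px.

15236128 pixels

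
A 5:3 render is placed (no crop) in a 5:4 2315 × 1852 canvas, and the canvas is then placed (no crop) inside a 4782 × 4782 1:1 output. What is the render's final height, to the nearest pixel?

Inside the 2315×1852 canvas the render is width-limited at 2315.00 × 1389.00.
Second fit — the 5:4 canvas into 4782×4782 spans the width: 4782.00 × 3825.60 (×2.0657 from 2315×1852).
Applying the same ×2.0657: 1389.00 → 2869.20.

2869 px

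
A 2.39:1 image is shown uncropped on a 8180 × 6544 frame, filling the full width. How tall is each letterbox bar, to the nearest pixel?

Content height = 8180 / 2.390 ≈ 3422.59 px.
6544 − 3422.59 = 3121.41 px of bars (1560.70 each).

1561 px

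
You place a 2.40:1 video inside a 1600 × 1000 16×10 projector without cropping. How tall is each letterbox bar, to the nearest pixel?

167 px

2.40:1 (2.400) > 16×10 (1.600), so the video fills the width.
Content height = 1600 / 2.400 ≈ 666.67 px.
Black = 1000 − 666.67 = 333.33 px, or 166.67 per bar.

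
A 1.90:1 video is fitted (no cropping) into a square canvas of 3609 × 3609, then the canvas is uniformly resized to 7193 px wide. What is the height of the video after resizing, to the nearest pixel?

3786 px

In the 3609×3609 frame the video fills the width: height = 3609 / 1.900 ≈ 1899.47 px.
Scaling 3609 → 7193 is ×1.9931, so the height becomes 1899.47 × 1.9931 ≈ 3785.79 px.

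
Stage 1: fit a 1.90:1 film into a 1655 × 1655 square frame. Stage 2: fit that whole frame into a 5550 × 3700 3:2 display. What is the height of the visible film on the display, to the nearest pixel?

1947 px

First fit — 1.90:1 into 1655×1655 spans the width: 1655.00 × 871.05.
Second fit — the square canvas into 5550×3700 spans the height: 3700.00 × 3700.00 (×2.2356 from 1655×1655).
So the film's height is 871.05 × 2.2356 ≈ 1947.37.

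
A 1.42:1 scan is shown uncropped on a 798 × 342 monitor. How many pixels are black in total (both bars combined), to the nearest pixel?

1.42:1 is narrower than 21:9, so it spans the full height.
The scan is 342 × 1.420 ≈ 485.6400 px wide.
Leftover width: 798 − 485.6400 = 312.3600 px.
Bar area = 312.3600 × 342 ≈ 106827 px.

106827 pixels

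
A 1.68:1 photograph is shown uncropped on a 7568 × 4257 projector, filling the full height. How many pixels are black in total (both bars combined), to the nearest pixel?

1771934 pixels

Content width = 4257 × 1.680 ≈ 7151.7600 px.
7568 − 7151.7600 = 416.2400 px of bars.
Across the 4257-px span: 416.2400 × 4257 ≈ 1771934 px.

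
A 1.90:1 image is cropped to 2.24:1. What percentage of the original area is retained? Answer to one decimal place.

84.8%

The width stays; only height is cut (since 2.24:1 is wider than 1.90:1).
Fraction kept = (1.900)/(2.240) ≈ 84.82%.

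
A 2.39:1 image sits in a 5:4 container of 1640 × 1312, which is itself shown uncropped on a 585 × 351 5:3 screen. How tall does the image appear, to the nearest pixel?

184 px

Inside the 1640×1312 canvas the image is width-limited at 1640.00 × 686.19.
The 5:4 canvas is height-limited in 585×351, giving 438.75 × 351.00; scale factor 0.2675.
The image scales with it: height 686.19 × 0.2675 ≈ 183.58.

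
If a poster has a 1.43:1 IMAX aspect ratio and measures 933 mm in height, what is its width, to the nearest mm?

1334 mm

933 × 1.430 = 1334.19.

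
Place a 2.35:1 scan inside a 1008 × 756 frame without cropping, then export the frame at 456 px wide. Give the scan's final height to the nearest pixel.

194 px

At 1008×756 the scan is width-limited, so height = 1008 / 2.350 ≈ 428.94 px.
The frame scales by 456/1008 = 0.4524; 428.94 × 0.4524 ≈ 194.04 px.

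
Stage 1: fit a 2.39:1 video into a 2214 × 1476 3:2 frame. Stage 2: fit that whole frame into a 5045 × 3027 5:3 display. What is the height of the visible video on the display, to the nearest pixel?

1900 px

2.39:1 in 2214×1476: fills the width, so the video is 2214.00 × 926.36.
3:2 in 5045×3027: fills the height, so the intermediate becomes 4540.50 × 3027.00 — a scale of ×2.0508.
Applying the same ×2.0508: 926.36 → 1899.79.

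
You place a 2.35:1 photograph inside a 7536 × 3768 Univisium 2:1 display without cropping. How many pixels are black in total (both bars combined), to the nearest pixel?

Since 2.350 > 2.000, the photograph is width-limited.
The photograph is 7536 / 2.350 ≈ 3206.8085 px tall.
Black = 3768 − 3206.8085 = 561.1915 px.
That's 561.1915 × 7536 ≈ 4229139 black pixels.

4229139 pixels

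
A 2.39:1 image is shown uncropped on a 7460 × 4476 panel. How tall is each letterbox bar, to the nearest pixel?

2.39:1 is wider than 5:3, so it spans the full width.
The image is 7460 / 2.390 ≈ 3121.34 px tall.
4476 − 3121.34 = 1354.66 px of bars (677.33 each).

677 px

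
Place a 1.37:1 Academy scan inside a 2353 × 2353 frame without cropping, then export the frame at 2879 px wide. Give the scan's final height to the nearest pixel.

2101 px

At 2353×2353 the scan is width-limited, so height = 2353 / 1.370 ≈ 1717.52 px.
The frame scales by 2879/2353 = 1.2235; 1717.52 × 1.2235 ≈ 2101.46 px.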